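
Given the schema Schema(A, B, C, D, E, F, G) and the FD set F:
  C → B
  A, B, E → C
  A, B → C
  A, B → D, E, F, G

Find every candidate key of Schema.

Attributes never on any right-hand side: {A} — every candidate key must contain it.
Closure of {A, B} is {A, B, C, D, E, F, G}, the whole schema; {A, B} is a candidate key.
Closure of {A, C} is {A, B, C, D, E, F, G}, the whole schema; {A, C} is a candidate key.
No proper subset of any of these is a key, and no other minimal superkey exists.

{A, B}, {A, C}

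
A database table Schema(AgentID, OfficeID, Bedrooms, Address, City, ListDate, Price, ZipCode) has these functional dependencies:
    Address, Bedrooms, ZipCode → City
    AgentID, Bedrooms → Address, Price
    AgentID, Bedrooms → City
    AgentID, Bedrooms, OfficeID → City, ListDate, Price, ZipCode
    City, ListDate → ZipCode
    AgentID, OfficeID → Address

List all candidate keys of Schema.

{AgentID, Bedrooms, OfficeID} never appear on the right of any FD, so every key must include all of them.
{AgentID, Bedrooms, OfficeID}⁺ = {Address, AgentID, Bedrooms, City, ListDate, OfficeID, Price, ZipCode} — all of the relation — so {AgentID, Bedrooms, OfficeID} is a candidate key.
No smaller or unrelated set reaches every attribute, so there are no other keys.

{AgentID, Bedrooms, OfficeID}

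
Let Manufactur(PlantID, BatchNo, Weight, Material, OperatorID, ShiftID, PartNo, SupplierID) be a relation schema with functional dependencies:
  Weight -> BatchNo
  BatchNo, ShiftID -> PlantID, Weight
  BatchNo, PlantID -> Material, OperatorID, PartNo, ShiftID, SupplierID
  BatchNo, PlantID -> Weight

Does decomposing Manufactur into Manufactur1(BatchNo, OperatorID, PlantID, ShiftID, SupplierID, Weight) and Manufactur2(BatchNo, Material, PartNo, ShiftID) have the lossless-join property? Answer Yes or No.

Manufactur1 ∩ Manufactur2 = {BatchNo, ShiftID}; its closure under F is {BatchNo, Material, OperatorID, PartNo, PlantID, ShiftID, SupplierID, Weight}.
Manufactur1 is contained in that closure, so Manufactur1 ∩ Manufactur2 -> Manufactur1 holds and the join is lossless.

Yes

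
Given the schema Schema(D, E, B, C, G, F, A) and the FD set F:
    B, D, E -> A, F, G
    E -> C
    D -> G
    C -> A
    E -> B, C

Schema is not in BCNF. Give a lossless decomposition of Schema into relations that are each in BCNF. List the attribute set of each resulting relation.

Candidate key of the original relation: {D, E}.
In {A, B, C, D, E, F, G}, {E} is not a superkey ({E}⁺ restricted to this set is {A, B, C, E}), so split on E -> A, B, C into {A, B, C, E} and {D, E, F, G}.
In {A, B, C, E}, {C} is not a superkey ({C}⁺ restricted to this set is {A, C}), so split on C -> A into {A, C} and {B, C, E}.
{A, C}: every determinant is a superkey — BCNF.
{B, C, E}: every determinant is a superkey — BCNF.
In {D, E, F, G}, {D} is not a superkey ({D}⁺ restricted to this set is {D, G}), so split on D -> G into {D, G} and {D, E, F}.
{D, G}: every determinant is a superkey — BCNF.
{D, E, F}: every determinant is a superkey — BCNF.

{A, C}; {B, C, E}; {D, E, F}; {D, G}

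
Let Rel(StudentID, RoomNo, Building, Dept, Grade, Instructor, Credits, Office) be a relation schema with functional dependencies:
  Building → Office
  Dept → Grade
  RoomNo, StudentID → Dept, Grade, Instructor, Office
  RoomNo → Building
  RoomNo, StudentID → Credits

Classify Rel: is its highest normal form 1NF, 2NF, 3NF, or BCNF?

Candidate key: {RoomNo, StudentID}. Prime attributes: {RoomNo, StudentID}.
Building → Office breaks BCNF: {Building}⁺ = {Building, Office}, so {Building} is not a superkey.
Building → Office has non-prime {Office} on the right and a non-superkey on the left, so 3NF fails.
Since {RoomNo} ⊂ {RoomNo, StudentID} and {RoomNo}⁺ ⊇ {Building, Office} with {Building, Office} non-prime, there is a partial dependency; 2NF fails.

1NF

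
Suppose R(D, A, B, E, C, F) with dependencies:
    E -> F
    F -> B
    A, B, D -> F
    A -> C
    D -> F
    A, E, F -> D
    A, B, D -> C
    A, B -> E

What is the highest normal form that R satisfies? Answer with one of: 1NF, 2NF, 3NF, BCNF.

1NF

Candidate keys: {A, B}, {A, D}, {A, E}, {A, F}. Prime attributes: {A, B, D, E, F}.
For E -> F we have {E}⁺ = {B, E, F}; {E} is not a superkey, so BCNF fails.
A -> C has non-prime {C} on the right and a non-superkey on the left, so 3NF fails.
Since {A} ⊂ {A, B} and {A}⁺ ⊇ {C} with {C} non-prime, there is a partial dependency; 2NF fails.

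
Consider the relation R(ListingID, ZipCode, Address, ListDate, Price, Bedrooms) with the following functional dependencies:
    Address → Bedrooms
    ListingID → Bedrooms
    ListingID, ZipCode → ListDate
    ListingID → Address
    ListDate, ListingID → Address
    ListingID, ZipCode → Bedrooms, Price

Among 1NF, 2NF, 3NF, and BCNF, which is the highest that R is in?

Candidate key: {ListingID, ZipCode}. Prime attributes: {ListingID, ZipCode}.
Address → Bedrooms: {Address}⁺ = {Address, Bedrooms}, which is not all of the attributes, so the left side is not a superkey — BCNF is violated.
Address → Bedrooms has non-prime {Bedrooms} on the right and a non-superkey on the left, so 3NF fails.
{ListingID} is a proper subset of the key {ListingID, ZipCode}, and {ListingID}⁺ contains the non-prime attributes {Address, Bedrooms} — a partial dependency, so 2NF is violated.

1NF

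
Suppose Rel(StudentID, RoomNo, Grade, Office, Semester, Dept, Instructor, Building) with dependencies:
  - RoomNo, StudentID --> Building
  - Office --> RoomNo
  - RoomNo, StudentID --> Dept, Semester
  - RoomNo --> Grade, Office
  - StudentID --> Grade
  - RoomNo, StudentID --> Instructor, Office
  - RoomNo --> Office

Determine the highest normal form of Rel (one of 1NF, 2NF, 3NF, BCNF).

Candidate keys: {Office, StudentID}, {RoomNo, StudentID}. Prime attributes: {Office, RoomNo, StudentID}.
Office --> RoomNo breaks BCNF: {Office}⁺ = {Grade, Office, RoomNo}, so {Office} is not a superkey.
Because {Grade} is non-prime and the left side of RoomNo --> Grade, Office is not a superkey, the relation is not in 3NF.
The proper key subset {Office} of {Office, StudentID} determines non-prime {Grade}, so the relation is not even in 2NF.

1NF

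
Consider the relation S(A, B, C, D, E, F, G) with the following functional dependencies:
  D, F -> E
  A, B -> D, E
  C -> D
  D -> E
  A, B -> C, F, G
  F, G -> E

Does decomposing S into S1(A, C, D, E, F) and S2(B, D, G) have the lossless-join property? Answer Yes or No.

Common attributes: {D}; their closure is {D, E}.
The closure covers neither S1 nor S2 entirely; the join is not lossless.

No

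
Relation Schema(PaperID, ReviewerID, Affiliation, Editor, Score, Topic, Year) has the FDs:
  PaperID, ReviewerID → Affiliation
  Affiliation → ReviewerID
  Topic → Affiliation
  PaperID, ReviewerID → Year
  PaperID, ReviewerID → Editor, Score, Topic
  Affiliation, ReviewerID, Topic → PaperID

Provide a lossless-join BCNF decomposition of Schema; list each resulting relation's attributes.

{Affiliation, Editor, PaperID, Score, Topic, Year}; {Affiliation, ReviewerID}

Candidate keys of the original relation: {Affiliation, PaperID}, {PaperID, ReviewerID}, {Topic}.
Within {Affiliation, Editor, PaperID, ReviewerID, Score, Topic, Year}: {Affiliation}⁺ ∩ {Affiliation, Editor, PaperID, ReviewerID, Score, Topic, Year} = {Affiliation, ReviewerID}, not the whole set, so Affiliation → ReviewerID violates BCNF; decompose into {Affiliation, ReviewerID} and {Affiliation, Editor, PaperID, Score, Topic, Year}.
{Affiliation, ReviewerID} has no BCNF violation.
{Affiliation, Editor, PaperID, Score, Topic, Year} has no BCNF violation.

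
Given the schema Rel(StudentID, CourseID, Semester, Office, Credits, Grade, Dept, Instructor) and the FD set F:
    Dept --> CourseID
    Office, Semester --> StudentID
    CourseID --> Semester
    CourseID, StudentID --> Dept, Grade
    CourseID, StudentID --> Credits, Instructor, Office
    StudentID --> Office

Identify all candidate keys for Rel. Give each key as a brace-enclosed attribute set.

{CourseID, Office}, {CourseID, StudentID}, {Dept, Office}, {Dept, StudentID}

Closure of {CourseID, Office} is {CourseID, Credits, Dept, Grade, Instructor, Office, Semester, StudentID}, the whole schema; {CourseID, Office} is a candidate key.
Closure of {CourseID, StudentID} is {CourseID, Credits, Dept, Grade, Instructor, Office, Semester, StudentID}, the whole schema; {CourseID, StudentID} is a candidate key.
Closure of {Dept, Office} is {CourseID, Credits, Dept, Grade, Instructor, Office, Semester, StudentID}, the whole schema; {Dept, Office} is a candidate key.
Closure of {Dept, StudentID} is {CourseID, Credits, Dept, Grade, Instructor, Office, Semester, StudentID}, the whole schema; {Dept, StudentID} is a candidate key.
These are minimal and exhaustive — every other superkey contains one of them.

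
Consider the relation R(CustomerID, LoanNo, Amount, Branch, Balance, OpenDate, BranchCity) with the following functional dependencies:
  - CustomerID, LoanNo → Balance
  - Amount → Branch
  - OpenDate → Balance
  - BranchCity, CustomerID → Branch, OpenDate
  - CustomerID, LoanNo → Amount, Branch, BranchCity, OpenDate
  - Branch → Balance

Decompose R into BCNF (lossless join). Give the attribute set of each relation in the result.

{Amount, Branch}; {Amount, BranchCity, CustomerID, LoanNo}; {Balance, Branch}; {BranchCity, CustomerID, OpenDate}

Candidate key of the original relation: {CustomerID, LoanNo}.
Within {Amount, Balance, Branch, BranchCity, CustomerID, LoanNo, OpenDate}: {Amount}⁺ ∩ {Amount, Balance, Branch, BranchCity, CustomerID, LoanNo, OpenDate} = {Amount, Balance, Branch}, not the whole set, so Amount → Balance, Branch violates BCNF; decompose into {Amount, Balance, Branch} and {Amount, BranchCity, CustomerID, LoanNo, OpenDate}.
Within {Amount, Balance, Branch}: {Branch}⁺ ∩ {Amount, Balance, Branch} = {Balance, Branch}, not the whole set, so Branch → Balance violates BCNF; decompose into {Balance, Branch} and {Amount, Branch}.
{Balance, Branch} has no BCNF violation.
{Amount, Branch} has no BCNF violation.
Within {Amount, BranchCity, CustomerID, LoanNo, OpenDate}: {BranchCity, CustomerID}⁺ ∩ {Amount, BranchCity, CustomerID, LoanNo, OpenDate} = {BranchCity, CustomerID, OpenDate}, not the whole set, so BranchCity, CustomerID → OpenDate violates BCNF; decompose into {BranchCity, CustomerID, OpenDate} and {Amount, BranchCity, CustomerID, LoanNo}.
{BranchCity, CustomerID, OpenDate} has no BCNF violation.
{Amount, BranchCity, CustomerID, LoanNo} has no BCNF violation.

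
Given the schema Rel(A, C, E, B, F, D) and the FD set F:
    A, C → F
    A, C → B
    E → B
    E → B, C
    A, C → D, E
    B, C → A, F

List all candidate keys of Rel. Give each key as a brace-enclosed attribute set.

{A, C}, {B, C}, {E}

Closure of {E} is {A, B, C, D, E, F}, the whole schema; {E} is a candidate key.
Closure of {A, C} is {A, B, C, D, E, F}, the whole schema; {A, C} is a candidate key.
Closure of {B, C} is {A, B, C, D, E, F}, the whole schema; {B, C} is a candidate key.
Any other superkey properly contains one of these, so there are no further candidate keys.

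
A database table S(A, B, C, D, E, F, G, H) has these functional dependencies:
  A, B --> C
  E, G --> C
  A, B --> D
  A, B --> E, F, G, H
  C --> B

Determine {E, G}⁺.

{B, C, E, G}

Start with {E, G}.
E, G --> C applies; add {C} → now {C, E, G}.
C --> B applies; add {B} → now {B, C, E, G}.
No further FD applies.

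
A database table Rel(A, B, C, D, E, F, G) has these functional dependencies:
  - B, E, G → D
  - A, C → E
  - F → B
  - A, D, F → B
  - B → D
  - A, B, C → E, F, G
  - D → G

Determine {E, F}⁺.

{B, D, E, F, G}

Start with {E, F}.
F → B applies; add {B} → now {B, E, F}.
B → D applies; add {D} → now {B, D, E, F}.
D → G applies; add {G} → now {B, D, E, F, G}.
No further FD applies.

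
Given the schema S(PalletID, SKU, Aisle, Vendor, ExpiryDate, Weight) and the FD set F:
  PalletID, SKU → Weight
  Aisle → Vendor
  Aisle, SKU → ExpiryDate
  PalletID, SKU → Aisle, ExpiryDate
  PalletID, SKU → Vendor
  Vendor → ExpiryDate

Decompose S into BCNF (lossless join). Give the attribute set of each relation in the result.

Candidate key of the original relation: {PalletID, SKU}.
Within {Aisle, ExpiryDate, PalletID, SKU, Vendor, Weight}: {Aisle}⁺ ∩ {Aisle, ExpiryDate, PalletID, SKU, Vendor, Weight} = {Aisle, ExpiryDate, Vendor}, not the whole set, so Aisle → ExpiryDate, Vendor violates BCNF; decompose into {Aisle, ExpiryDate, Vendor} and {Aisle, PalletID, SKU, Weight}.
Within {Aisle, ExpiryDate, Vendor}: {Vendor}⁺ ∩ {Aisle, ExpiryDate, Vendor} = {ExpiryDate, Vendor}, not the whole set, so Vendor → ExpiryDate violates BCNF; decompose into {ExpiryDate, Vendor} and {Aisle, Vendor}.
{ExpiryDate, Vendor}: every determinant is a superkey — BCNF.
{Aisle, Vendor}: every determinant is a superkey — BCNF.
{Aisle, PalletID, SKU, Weight}: every determinant is a superkey — BCNF.

{Aisle, PalletID, SKU, Weight}; {Aisle, Vendor}; {ExpiryDate, Vendor}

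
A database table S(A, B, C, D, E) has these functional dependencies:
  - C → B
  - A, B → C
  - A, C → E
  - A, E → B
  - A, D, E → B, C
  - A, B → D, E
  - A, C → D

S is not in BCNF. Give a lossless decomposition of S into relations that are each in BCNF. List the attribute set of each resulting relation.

Candidate keys of the original relation: {A, B}, {A, C}, {A, E}.
In {A, B, C, D, E}, {C} is not a superkey ({C}⁺ restricted to this set is {B, C}), so split on C → B into {B, C} and {A, C, D, E}.
{B, C} has no BCNF violation.
{A, C, D, E} has no BCNF violation.

{A, C, D, E}; {B, C}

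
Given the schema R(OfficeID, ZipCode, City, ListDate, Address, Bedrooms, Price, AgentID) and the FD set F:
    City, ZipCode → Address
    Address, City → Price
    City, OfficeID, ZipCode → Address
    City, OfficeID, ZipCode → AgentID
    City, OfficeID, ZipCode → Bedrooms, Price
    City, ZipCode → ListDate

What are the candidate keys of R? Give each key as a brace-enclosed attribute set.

{City, OfficeID, ZipCode} never appear on the right of any FD, so every key must include all of them.
{City, OfficeID, ZipCode} is a candidate key since {City, OfficeID, ZipCode}⁺ = {Address, AgentID, Bedrooms, City, ListDate, OfficeID, Price, ZipCode} covers every attribute.
No other minimal set has full closure, so this is the only candidate key.

{City, OfficeID, ZipCode}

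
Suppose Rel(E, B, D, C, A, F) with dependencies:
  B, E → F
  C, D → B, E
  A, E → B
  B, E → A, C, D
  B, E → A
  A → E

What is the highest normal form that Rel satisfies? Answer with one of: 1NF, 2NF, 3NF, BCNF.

Candidate keys: {A}, {B, E}, {C, D}. Prime attributes: {A, B, C, D, E}.
Each dependency's left side is a superkey — BCNF holds.

BCNF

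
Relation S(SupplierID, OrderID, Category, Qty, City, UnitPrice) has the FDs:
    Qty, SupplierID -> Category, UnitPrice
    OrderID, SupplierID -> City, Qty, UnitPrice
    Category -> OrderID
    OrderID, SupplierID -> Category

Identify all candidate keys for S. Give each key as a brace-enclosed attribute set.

Attributes never on any right-hand side: {SupplierID} — every candidate key must contain it.
Closure of {Category, SupplierID} is {Category, City, OrderID, Qty, SupplierID, UnitPrice}, the whole schema; {Category, SupplierID} is a candidate key.
Closure of {OrderID, SupplierID} is {Category, City, OrderID, Qty, SupplierID, UnitPrice}, the whole schema; {OrderID, SupplierID} is a candidate key.
Closure of {Qty, SupplierID} is {Category, City, OrderID, Qty, SupplierID, UnitPrice}, the whole schema; {Qty, SupplierID} is a candidate key.
No proper subset of any of these is a key, and no other minimal superkey exists.

{Category, SupplierID}, {OrderID, SupplierID}, {Qty, SupplierID}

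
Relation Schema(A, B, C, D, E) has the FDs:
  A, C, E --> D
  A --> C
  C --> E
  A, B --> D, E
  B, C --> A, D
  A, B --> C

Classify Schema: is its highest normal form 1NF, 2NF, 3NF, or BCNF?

1NF

Candidate keys: {A, B}, {B, C}. Prime attributes: {A, B, C}.
A, C, E --> D breaks BCNF: {A, C, E}⁺ = {A, C, D, E}, so {A, C, E} is not a superkey.
A, C, E --> D has non-prime {D} on the right and a non-superkey on the left, so 3NF fails.
The proper key subset {A} of {A, B} determines non-prime {D, E}, so the relation is not even in 2NF.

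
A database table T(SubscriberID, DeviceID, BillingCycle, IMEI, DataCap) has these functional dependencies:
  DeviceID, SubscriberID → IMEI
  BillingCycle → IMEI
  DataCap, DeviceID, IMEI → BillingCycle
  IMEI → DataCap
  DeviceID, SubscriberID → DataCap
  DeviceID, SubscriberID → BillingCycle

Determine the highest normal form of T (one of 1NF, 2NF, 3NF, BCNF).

2NF

Candidate key: {DeviceID, SubscriberID}. Prime attributes: {DeviceID, SubscriberID}.
For BillingCycle → IMEI we have {BillingCycle}⁺ = {BillingCycle, DataCap, IMEI}; {BillingCycle} is not a superkey, so BCNF fails.
Because {IMEI} is non-prime and the left side of BillingCycle → IMEI is not a superkey, the relation is not in 3NF.
Checking every proper subset of each key, none determines a non-prime attribute — 2NF is satisfied.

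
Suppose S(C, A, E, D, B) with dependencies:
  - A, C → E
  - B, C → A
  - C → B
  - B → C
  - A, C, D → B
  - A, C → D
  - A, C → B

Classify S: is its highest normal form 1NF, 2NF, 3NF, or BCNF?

BCNF

Candidate keys: {B}, {C}. Prime attributes: {B, C}.
Each dependency's left side is a superkey — BCNF holds.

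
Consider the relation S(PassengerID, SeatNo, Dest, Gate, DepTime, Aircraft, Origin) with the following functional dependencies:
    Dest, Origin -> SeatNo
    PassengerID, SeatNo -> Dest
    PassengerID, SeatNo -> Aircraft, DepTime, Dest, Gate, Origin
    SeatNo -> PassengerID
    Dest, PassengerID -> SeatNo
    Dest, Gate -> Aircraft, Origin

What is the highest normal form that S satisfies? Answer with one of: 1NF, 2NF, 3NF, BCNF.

BCNF

Candidate keys: {Dest, Gate}, {Dest, Origin}, {Dest, PassengerID}, {SeatNo}. Prime attributes: {Dest, Gate, Origin, PassengerID, SeatNo}.
Each dependency's left side is a superkey — BCNF holds.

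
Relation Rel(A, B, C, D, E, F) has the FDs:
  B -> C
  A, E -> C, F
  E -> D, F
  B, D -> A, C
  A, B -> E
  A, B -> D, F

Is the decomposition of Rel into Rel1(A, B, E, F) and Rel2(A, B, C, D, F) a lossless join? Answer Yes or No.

The shared attributes are {A, B, F} and {A, B, F}⁺ = {A, B, C, D, E, F}.
Since Rel1 ⊆ {A, B, C, D, E, F}, the intersection is a superkey of Rel1; the decomposition is lossless.

Yes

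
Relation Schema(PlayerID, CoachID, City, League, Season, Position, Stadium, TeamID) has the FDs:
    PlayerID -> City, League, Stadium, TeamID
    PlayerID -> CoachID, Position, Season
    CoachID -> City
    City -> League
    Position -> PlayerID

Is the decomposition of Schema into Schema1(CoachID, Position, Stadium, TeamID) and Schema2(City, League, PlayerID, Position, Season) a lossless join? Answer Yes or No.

The shared attributes are {Position} and {Position}⁺ = {City, CoachID, League, PlayerID, Position, Season, Stadium, TeamID}.
This includes all of Schema1, so the common attributes are a superkey of Schema1 — the join is lossless.

Yes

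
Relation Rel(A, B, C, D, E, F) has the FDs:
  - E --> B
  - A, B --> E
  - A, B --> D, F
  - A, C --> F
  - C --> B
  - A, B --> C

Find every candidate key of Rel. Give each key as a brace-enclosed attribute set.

No FD produces {A}, so it must be in every candidate key.
{A, B}⁺ = {A, B, C, D, E, F} — all of the relation — so {A, B} is a candidate key.
{A, C}⁺ = {A, B, C, D, E, F} — all of the relation — so {A, C} is a candidate key.
{A, E}⁺ = {A, B, C, D, E, F} — all of the relation — so {A, E} is a candidate key.
No proper subset of any of these is a key, and no other minimal superkey exists.

{A, B}, {A, C}, {A, E}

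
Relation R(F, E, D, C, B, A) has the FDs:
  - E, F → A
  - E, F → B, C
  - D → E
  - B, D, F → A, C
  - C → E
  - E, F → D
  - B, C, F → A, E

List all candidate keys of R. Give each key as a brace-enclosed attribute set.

{C, F}, {D, F}, {E, F}

Attributes never on any right-hand side: {F} — every candidate key must contain it.
Closure of {C, F} is {A, B, C, D, E, F}, the whole schema; {C, F} is a candidate key.
Closure of {D, F} is {A, B, C, D, E, F}, the whole schema; {D, F} is a candidate key.
Closure of {E, F} is {A, B, C, D, E, F}, the whole schema; {E, F} is a candidate key.
Any other superkey properly contains one of these, so there are no further candidate keys.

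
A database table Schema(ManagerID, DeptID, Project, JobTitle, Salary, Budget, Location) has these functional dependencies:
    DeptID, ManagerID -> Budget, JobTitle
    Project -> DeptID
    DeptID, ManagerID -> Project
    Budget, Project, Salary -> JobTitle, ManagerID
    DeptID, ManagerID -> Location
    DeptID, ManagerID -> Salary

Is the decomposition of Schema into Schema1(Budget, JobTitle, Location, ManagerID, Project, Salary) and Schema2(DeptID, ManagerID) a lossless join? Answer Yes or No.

No

Common attributes: {ManagerID}; their closure is {ManagerID}.
Schema1 ⊄ {ManagerID} and Schema2 ⊄ {ManagerID}, so the split is lossy.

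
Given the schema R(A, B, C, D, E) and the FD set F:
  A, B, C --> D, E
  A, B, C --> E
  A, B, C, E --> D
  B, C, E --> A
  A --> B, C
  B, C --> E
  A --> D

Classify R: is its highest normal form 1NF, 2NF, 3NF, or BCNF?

Candidate keys: {A}, {B, C}. Prime attributes: {A, B, C}.
Each dependency's left side is a superkey — BCNF holds.

BCNF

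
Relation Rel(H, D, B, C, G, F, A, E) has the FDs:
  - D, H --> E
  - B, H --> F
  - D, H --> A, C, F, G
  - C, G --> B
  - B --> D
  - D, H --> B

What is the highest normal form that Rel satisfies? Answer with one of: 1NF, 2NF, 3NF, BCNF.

Candidate keys: {B, H}, {C, G, H}, {D, H}. Prime attributes: {B, C, D, G, H}.
C, G --> B: {C, G}⁺ = {B, C, D, G}, which is not all of the attributes, so the left side is not a superkey — BCNF is violated.
Its right-hand attributes {B} are all prime, as are those of every other non-superkey FD — the relation is in 3NF.

3NF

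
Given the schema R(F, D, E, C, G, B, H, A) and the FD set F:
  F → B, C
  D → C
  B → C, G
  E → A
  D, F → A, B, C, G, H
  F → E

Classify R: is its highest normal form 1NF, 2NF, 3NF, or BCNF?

1NF

Candidate key: {D, F}. Prime attributes: {D, F}.
F → B, C breaks BCNF: {F}⁺ = {A, B, C, E, F, G}, so {F} is not a superkey.
F → B, C determines the non-prime attributes {B, C} from a non-superkey — 3NF is violated.
Since {D} ⊂ {D, F} and {D}⁺ ⊇ {C} with {C} non-prime, there is a partial dependency; 2NF fails.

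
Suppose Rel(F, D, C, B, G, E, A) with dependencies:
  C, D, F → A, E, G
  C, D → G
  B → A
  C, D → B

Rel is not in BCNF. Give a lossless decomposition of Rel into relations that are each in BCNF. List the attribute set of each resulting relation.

{A, B}; {B, C, D, G}; {C, D, E, F}

Candidate key of the original relation: {C, D, F}.
{A, B, C, D, E, F, G}: {C, D} determines {A, B, C, D, G} here but is not a superkey — split on C, D → A, B, G, giving {A, B, C, D, G} and {C, D, E, F}.
{A, B, C, D, G}: {B} determines {A, B} here but is not a superkey — split on B → A, giving {A, B} and {B, C, D, G}.
{A, B} has no BCNF violation.
{B, C, D, G} has no BCNF violation.
{C, D, E, F} has no BCNF violation.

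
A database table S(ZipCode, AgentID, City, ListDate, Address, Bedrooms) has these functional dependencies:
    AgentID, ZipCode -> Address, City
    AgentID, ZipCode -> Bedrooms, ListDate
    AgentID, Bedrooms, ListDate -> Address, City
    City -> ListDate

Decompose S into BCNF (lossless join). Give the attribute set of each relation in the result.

{Address, AgentID, Bedrooms, City}; {AgentID, Bedrooms, ListDate, ZipCode}; {City, ListDate}

Candidate key of the original relation: {AgentID, ZipCode}.
{Address, AgentID, Bedrooms, City, ListDate, ZipCode}: {AgentID, Bedrooms, ListDate} determines {Address, AgentID, Bedrooms, City, ListDate} here but is not a superkey — split on AgentID, Bedrooms, ListDate -> Address, City, giving {Address, AgentID, Bedrooms, City, ListDate} and {AgentID, Bedrooms, ListDate, ZipCode}.
{Address, AgentID, Bedrooms, City, ListDate}: {City} determines {City, ListDate} here but is not a superkey — split on City -> ListDate, giving {City, ListDate} and {Address, AgentID, Bedrooms, City}.
{City, ListDate} has no BCNF violation.
{Address, AgentID, Bedrooms, City} has no BCNF violation.
{AgentID, Bedrooms, ListDate, ZipCode} has no BCNF violation.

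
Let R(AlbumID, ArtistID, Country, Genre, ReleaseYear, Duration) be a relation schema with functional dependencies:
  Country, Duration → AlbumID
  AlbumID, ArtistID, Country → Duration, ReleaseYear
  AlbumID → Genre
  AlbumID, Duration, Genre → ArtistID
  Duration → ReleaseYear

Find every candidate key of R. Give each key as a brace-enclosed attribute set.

Attributes never on any right-hand side: {Country} — every candidate key must contain it.
Closure of {Country, Duration} is {AlbumID, ArtistID, Country, Duration, Genre, ReleaseYear}, the whole schema; {Country, Duration} is a candidate key.
Closure of {AlbumID, ArtistID, Country} is {AlbumID, ArtistID, Country, Duration, Genre, ReleaseYear}, the whole schema; {AlbumID, ArtistID, Country} is a candidate key.
These are minimal and exhaustive — every other superkey contains one of them.

{AlbumID, ArtistID, Country}, {Country, Duration}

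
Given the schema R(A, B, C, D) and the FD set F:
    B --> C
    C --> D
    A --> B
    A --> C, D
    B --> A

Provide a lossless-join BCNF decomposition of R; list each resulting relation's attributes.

Candidate keys of the original relation: {A}, {B}.
Within {A, B, C, D}: {C}⁺ ∩ {A, B, C, D} = {C, D}, not the whole set, so C --> D violates BCNF; decompose into {C, D} and {A, B, C}.
{C, D} has no BCNF violation.
{A, B, C} has no BCNF violation.

{A, B, C}; {C, D}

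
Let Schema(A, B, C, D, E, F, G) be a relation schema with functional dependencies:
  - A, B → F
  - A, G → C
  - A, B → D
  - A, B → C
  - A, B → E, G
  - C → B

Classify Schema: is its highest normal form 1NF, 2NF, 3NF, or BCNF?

Candidate keys: {A, B}, {A, C}, {A, G}. Prime attributes: {A, B, C, G}.
C → B breaks BCNF: {C}⁺ = {B, C}, so {C} is not a superkey.
But every attribute on its right side ({B}) is prime, and the same holds for every other non-superkey FD, so 3NF still holds.

3NF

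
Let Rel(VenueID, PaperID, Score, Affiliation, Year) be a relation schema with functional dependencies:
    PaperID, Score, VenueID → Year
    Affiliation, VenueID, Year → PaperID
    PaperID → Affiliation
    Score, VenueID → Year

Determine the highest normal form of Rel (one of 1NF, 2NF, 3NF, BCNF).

Candidate keys: {Affiliation, Score, VenueID}, {PaperID, Score, VenueID}. Prime attributes: {Affiliation, PaperID, Score, VenueID}.
Affiliation, VenueID, Year → PaperID: {Affiliation, VenueID, Year}⁺ = {Affiliation, PaperID, VenueID, Year}, which is not all of the attributes, so the left side is not a superkey — BCNF is violated.
Because {Year} is non-prime and the left side of Score, VenueID → Year is not a superkey, the relation is not in 3NF.
The proper key subset {Score, VenueID} of {Affiliation, Score, VenueID} determines non-prime {Year}, so the relation is not even in 2NF.

1NF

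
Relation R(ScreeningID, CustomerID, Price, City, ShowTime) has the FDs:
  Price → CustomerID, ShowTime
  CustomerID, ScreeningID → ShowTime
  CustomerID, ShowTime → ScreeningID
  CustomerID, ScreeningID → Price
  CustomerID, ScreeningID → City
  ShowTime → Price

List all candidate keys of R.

{CustomerID, ScreeningID}, {Price}, {ShowTime}

Closure of {Price} is {City, CustomerID, Price, ScreeningID, ShowTime}, the whole schema; {Price} is a candidate key.
Closure of {ShowTime} is {City, CustomerID, Price, ScreeningID, ShowTime}, the whole schema; {ShowTime} is a candidate key.
Closure of {CustomerID, ScreeningID} is {City, CustomerID, Price, ScreeningID, ShowTime}, the whole schema; {CustomerID, ScreeningID} is a candidate key.
Any other superkey properly contains one of these, so there are no further candidate keys.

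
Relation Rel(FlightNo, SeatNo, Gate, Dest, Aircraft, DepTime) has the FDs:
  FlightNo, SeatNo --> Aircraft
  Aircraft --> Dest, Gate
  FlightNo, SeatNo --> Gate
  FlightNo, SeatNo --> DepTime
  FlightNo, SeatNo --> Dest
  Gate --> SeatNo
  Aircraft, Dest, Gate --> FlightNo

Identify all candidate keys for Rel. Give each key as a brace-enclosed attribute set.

{Aircraft} is a candidate key since {Aircraft}⁺ = {Aircraft, DepTime, Dest, FlightNo, Gate, SeatNo} covers every attribute.
{FlightNo, Gate} is a candidate key since {FlightNo, Gate}⁺ = {Aircraft, DepTime, Dest, FlightNo, Gate, SeatNo} covers every attribute.
{FlightNo, SeatNo} is a candidate key since {FlightNo, SeatNo}⁺ = {Aircraft, DepTime, Dest, FlightNo, Gate, SeatNo} covers every attribute.
These are minimal and exhaustive — every other superkey contains one of them.

{Aircraft}, {FlightNo, Gate}, {FlightNo, SeatNo}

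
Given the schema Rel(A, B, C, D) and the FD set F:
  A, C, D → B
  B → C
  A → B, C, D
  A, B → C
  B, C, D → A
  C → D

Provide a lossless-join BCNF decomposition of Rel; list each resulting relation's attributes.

{A, B, C}; {C, D}

Candidate keys of the original relation: {A}, {B}.
Within {A, B, C, D}: {C}⁺ ∩ {A, B, C, D} = {C, D}, not the whole set, so C → D violates BCNF; decompose into {C, D} and {A, B, C}.
{C, D}: every determinant is a superkey — BCNF.
{A, B, C}: every determinant is a superkey — BCNF.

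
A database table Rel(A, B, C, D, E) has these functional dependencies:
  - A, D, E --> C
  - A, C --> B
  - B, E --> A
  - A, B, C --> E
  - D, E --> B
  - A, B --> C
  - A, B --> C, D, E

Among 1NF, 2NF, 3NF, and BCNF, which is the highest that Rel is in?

BCNF

Candidate keys: {A, B}, {A, C}, {B, E}, {D, E}. Prime attributes: {A, B, C, D, E}.
The left-hand side of every FD is a superkey, so BCNF is satisfied.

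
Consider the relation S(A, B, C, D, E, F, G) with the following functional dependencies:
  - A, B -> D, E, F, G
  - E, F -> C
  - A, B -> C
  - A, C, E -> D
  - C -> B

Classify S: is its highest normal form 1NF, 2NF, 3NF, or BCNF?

3NF

Candidate keys: {A, B}, {A, C}, {A, E, F}. Prime attributes: {A, B, C, E, F}.
E, F -> C breaks BCNF: {E, F}⁺ = {B, C, E, F}, so {E, F} is not a superkey.
But every attribute on its right side ({C}) is prime, and the same holds for every other non-superkey FD, so 3NF still holds.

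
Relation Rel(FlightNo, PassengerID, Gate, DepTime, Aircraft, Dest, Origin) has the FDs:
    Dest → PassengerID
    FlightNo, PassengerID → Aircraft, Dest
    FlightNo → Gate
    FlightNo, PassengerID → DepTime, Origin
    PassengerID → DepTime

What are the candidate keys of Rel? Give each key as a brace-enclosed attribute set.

Attributes never on any right-hand side: {FlightNo} — every candidate key must contain it.
Closure of {Dest, FlightNo} is {Aircraft, DepTime, Dest, FlightNo, Gate, Origin, PassengerID}, the whole schema; {Dest, FlightNo} is a candidate key.
Closure of {FlightNo, PassengerID} is {Aircraft, DepTime, Dest, FlightNo, Gate, Origin, PassengerID}, the whole schema; {FlightNo, PassengerID} is a candidate key.
No proper subset of any of these is a key, and no other minimal superkey exists.

{Dest, FlightNo}, {FlightNo, PassengerID}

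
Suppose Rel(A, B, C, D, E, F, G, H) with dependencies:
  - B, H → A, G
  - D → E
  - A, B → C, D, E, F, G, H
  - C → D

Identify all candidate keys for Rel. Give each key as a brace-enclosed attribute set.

{B} never appears on the right of any FD, so every key must include it.
{A, B}⁺ = {A, B, C, D, E, F, G, H} — all of the relation — so {A, B} is a candidate key.
{B, H}⁺ = {A, B, C, D, E, F, G, H} — all of the relation — so {B, H} is a candidate key.
These are minimal and exhaustive — every other superkey contains one of them.

{A, B}, {B, H}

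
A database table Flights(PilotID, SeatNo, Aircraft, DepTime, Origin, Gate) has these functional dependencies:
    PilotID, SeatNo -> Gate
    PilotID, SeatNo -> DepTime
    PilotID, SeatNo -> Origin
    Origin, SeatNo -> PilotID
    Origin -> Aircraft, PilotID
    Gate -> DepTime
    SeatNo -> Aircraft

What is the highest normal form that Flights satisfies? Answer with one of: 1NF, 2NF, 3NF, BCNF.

Candidate keys: {Origin, SeatNo}, {PilotID, SeatNo}. Prime attributes: {Origin, PilotID, SeatNo}.
For Origin -> Aircraft, PilotID we have {Origin}⁺ = {Aircraft, Origin, PilotID}; {Origin} is not a superkey, so BCNF fails.
Because {Aircraft} is non-prime and the left side of Origin -> Aircraft, PilotID is not a superkey, the relation is not in 3NF.
Since {Origin} ⊂ {Origin, SeatNo} and {Origin}⁺ ⊇ {Aircraft} with {Aircraft} non-prime, there is a partial dependency; 2NF fails.

1NF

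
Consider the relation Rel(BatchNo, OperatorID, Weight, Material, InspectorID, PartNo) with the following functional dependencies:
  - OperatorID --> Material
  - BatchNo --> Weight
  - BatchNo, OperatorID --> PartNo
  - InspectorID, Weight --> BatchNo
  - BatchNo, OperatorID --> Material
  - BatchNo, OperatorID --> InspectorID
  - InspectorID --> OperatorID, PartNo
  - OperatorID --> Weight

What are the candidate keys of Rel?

{BatchNo, OperatorID}, {InspectorID}

{InspectorID}⁺ = {BatchNo, InspectorID, Material, OperatorID, PartNo, Weight}, which is every attribute, so {InspectorID} is a candidate key.
{BatchNo, OperatorID}⁺ = {BatchNo, InspectorID, Material, OperatorID, PartNo, Weight}, which is every attribute, so {BatchNo, OperatorID} is a candidate key.
These are minimal and exhaustive — every other superkey contains one of them.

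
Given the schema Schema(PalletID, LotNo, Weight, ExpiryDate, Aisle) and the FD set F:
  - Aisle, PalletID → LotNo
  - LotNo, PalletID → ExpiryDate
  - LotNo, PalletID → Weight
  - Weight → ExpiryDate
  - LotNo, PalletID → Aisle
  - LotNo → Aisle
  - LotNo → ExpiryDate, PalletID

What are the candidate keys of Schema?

{Aisle, PalletID}, {LotNo}

{LotNo}⁺ = {Aisle, ExpiryDate, LotNo, PalletID, Weight}, which is every attribute, so {LotNo} is a candidate key.
{Aisle, PalletID}⁺ = {Aisle, ExpiryDate, LotNo, PalletID, Weight}, which is every attribute, so {Aisle, PalletID} is a candidate key.
These are minimal and exhaustive — every other superkey contains one of them.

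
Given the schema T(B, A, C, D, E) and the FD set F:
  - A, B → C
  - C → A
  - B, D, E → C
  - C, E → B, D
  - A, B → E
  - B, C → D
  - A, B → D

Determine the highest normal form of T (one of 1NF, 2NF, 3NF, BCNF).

Candidate keys: {A, B}, {B, C}, {B, D, E}, {C, E}. Prime attributes: {A, B, C, D, E}.
C → A: {C}⁺ = {A, C}, which is not all of the attributes, so the left side is not a superkey — BCNF is violated.
Its right-hand attributes {A} are all prime, as are those of every other non-superkey FD — the relation is in 3NF.

3NF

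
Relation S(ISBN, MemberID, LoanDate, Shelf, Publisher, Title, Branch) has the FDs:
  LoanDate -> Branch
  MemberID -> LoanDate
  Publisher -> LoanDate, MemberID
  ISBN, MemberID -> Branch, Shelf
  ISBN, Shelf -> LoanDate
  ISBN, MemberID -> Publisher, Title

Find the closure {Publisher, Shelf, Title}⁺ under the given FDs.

{Branch, LoanDate, MemberID, Publisher, Shelf, Title}

Start with {Publisher, Shelf, Title}.
Publisher -> LoanDate, MemberID applies; add {LoanDate, MemberID} → now {LoanDate, MemberID, Publisher, Shelf, Title}.
LoanDate -> Branch applies; add {Branch} → now {Branch, LoanDate, MemberID, Publisher, Shelf, Title}.
No further FD applies.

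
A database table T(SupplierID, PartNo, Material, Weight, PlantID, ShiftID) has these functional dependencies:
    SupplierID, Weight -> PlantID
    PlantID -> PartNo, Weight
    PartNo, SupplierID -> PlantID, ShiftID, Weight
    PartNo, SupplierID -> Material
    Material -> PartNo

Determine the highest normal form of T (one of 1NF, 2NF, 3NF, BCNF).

Candidate keys: {Material, SupplierID}, {PartNo, SupplierID}, {PlantID, SupplierID}, {SupplierID, Weight}. Prime attributes: {Material, PartNo, PlantID, SupplierID, Weight}.
For PlantID -> PartNo, Weight we have {PlantID}⁺ = {PartNo, PlantID, Weight}; {PlantID} is not a superkey, so BCNF fails.
But every attribute on its right side ({PartNo, Weight}) is prime, and the same holds for every other non-superkey FD, so 3NF still holds.

3NF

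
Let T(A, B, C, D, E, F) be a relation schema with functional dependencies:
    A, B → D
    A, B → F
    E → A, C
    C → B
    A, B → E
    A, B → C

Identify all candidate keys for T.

{A, B}, {A, C}, {E}

Closure of {E} is {A, B, C, D, E, F}, the whole schema; {E} is a candidate key.
Closure of {A, B} is {A, B, C, D, E, F}, the whole schema; {A, B} is a candidate key.
Closure of {A, C} is {A, B, C, D, E, F}, the whole schema; {A, C} is a candidate key.
No proper subset of any of these is a key, and no other minimal superkey exists.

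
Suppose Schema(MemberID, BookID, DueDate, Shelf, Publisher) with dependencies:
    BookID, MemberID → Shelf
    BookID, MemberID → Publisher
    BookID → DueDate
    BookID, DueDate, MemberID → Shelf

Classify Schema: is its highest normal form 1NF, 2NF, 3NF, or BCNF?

Candidate key: {BookID, MemberID}. Prime attributes: {BookID, MemberID}.
For BookID → DueDate we have {BookID}⁺ = {BookID, DueDate}; {BookID} is not a superkey, so BCNF fails.
BookID → DueDate has non-prime {DueDate} on the right and a non-superkey on the left, so 3NF fails.
Since {BookID} ⊂ {BookID, MemberID} and {BookID}⁺ ⊇ {DueDate} with {DueDate} non-prime, there is a partial dependency; 2NF fails.

1NF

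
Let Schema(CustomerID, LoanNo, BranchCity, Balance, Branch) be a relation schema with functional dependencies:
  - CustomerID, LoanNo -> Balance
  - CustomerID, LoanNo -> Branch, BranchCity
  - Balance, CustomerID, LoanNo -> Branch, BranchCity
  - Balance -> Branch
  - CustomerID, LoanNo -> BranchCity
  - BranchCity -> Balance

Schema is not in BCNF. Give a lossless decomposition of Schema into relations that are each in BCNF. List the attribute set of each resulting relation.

Candidate key of the original relation: {CustomerID, LoanNo}.
Within {Balance, Branch, BranchCity, CustomerID, LoanNo}: {Balance}⁺ ∩ {Balance, Branch, BranchCity, CustomerID, LoanNo} = {Balance, Branch}, not the whole set, so Balance -> Branch violates BCNF; decompose into {Balance, Branch} and {Balance, BranchCity, CustomerID, LoanNo}.
{Balance, Branch} has no BCNF violation.
Within {Balance, BranchCity, CustomerID, LoanNo}: {BranchCity}⁺ ∩ {Balance, BranchCity, CustomerID, LoanNo} = {Balance, BranchCity}, not the whole set, so BranchCity -> Balance violates BCNF; decompose into {Balance, BranchCity} and {BranchCity, CustomerID, LoanNo}.
{Balance, BranchCity} has no BCNF violation.
{BranchCity, CustomerID, LoanNo} has no BCNF violation.

{Balance, Branch}; {Balance, BranchCity}; {BranchCity, CustomerID, LoanNo}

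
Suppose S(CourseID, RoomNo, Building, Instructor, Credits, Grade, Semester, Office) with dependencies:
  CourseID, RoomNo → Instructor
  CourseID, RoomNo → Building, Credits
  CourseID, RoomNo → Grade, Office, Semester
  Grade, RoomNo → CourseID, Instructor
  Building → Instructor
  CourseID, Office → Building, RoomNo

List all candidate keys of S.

{CourseID, Office}, {CourseID, RoomNo}, {Grade, RoomNo}

Closure of {CourseID, Office} is {Building, CourseID, Credits, Grade, Instructor, Office, RoomNo, Semester}, the whole schema; {CourseID, Office} is a candidate key.
Closure of {CourseID, RoomNo} is {Building, CourseID, Credits, Grade, Instructor, Office, RoomNo, Semester}, the whole schema; {CourseID, RoomNo} is a candidate key.
Closure of {Grade, RoomNo} is {Building, CourseID, Credits, Grade, Instructor, Office, RoomNo, Semester}, the whole schema; {Grade, RoomNo} is a candidate key.
No proper subset of any of these is a key, and no other minimal superkey exists.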